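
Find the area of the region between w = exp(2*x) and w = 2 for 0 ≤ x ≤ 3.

The difference (exp(2*x)) - (2) = exp(2*x) - 2 changes sign at x = log(2)/2 inside [0, 3], so split the integral there.
∫[0,log(2)/2] (exp(2*x) - 2) dx = 1/2 - log(2); the area of that piece is -1/2 + log(2).
∫[log(2)/2,3] (exp(2*x) - 2) dx = -7 + log(2) + exp(6)/2.
Total area = (-1/2 + log(2)) + (-7 + log(2) + exp(6)/2) = -15/2 + 2*log(2) + exp(6)/2.

-15/2 + 2*log(2) + exp(6)/2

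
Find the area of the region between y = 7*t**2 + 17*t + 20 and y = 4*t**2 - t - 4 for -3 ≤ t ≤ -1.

6

The difference (7*t**2 + 17*t + 20) - (4*t**2 - t - 4) = 3*t**2 + 18*t + 24 changes sign at t = -2 inside [-3, -1], so split the integral there.
∫[-3,-2] (3*t**2 + 18*t + 24) dt = -2; the area of that piece is 2.
∫[-2,-1] (3*t**2 + 18*t + 24) dt = 4.
Total area = 2 + 4 = 6.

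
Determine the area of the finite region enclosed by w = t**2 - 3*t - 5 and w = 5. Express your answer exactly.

343/6

Set the curves equal: t**2 - 3*t - 5 = 5, so t**2 - 3*t - 10 = 0, which factors as (t - 5)*(t + 2) = 0. The curves meet at t = -2, 5.
On [-2, 5], w = 5 is on top; that piece has area ∫[-2,5] (-(t**2 - 3*t - 10)) dt = 343/6.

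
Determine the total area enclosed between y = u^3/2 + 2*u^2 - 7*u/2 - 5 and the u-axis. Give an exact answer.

The curve meets the u-axis where u^3/2 + 2*u^2 - 7*u/2 - 5 = 0, i.e. (u - 2)*(u + 1)*(u + 5)/2 = 0, at u = -5, -1, 2.
On [-5, -1] the curve lies above the axis; ∫[-5,-1] (u^3/2 + 2*u^2 - 7*u/2 - 5) du = 80/3, giving area 80/3.
On [-1, 2] the curve lies below the axis; ∫[-1,2] (u^3/2 + 2*u^2 - 7*u/2 - 5) du = -99/8, giving area 99/8.
Total area = 80/3 + 99/8 = 937/24.

937/24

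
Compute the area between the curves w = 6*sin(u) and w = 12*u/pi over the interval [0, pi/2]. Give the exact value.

On [0, pi/2], (6*sin(u)) - (12*u/pi) = -12*u/pi + 6*sin(u) is ≥ 0 throughout, so the area is a single integral of |-12*u/pi + 6*sin(u)|.
∫[0,pi/2] (-12*u/pi + 6*sin(u)) du = 6 - 3*pi/2.

6 - 3*pi/2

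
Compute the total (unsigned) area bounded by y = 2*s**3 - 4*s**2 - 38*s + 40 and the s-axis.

2521/6

The curve meets the s-axis where 2*s**3 - 4*s**2 - 38*s + 40 = 0, i.e. 2*(s - 5)*(s - 1)*(s + 4) = 0, at s = -4, 1, 5.
On [-4, 1] the curve lies above the axis; ∫[-4,1] (2*s**3 - 4*s**2 - 38*s + 40) ds = 1625/6, giving area 1625/6.
On [1, 5] the curve lies below the axis; ∫[1,5] (2*s**3 - 4*s**2 - 38*s + 40) ds = -448/3, giving area 448/3.
Total area = 1625/6 + 448/3 = 2521/6.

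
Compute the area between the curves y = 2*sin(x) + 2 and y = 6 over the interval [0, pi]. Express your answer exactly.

On [0, pi], (2*sin(x) + 2) - (6) = 2*sin(x) - 4 is ≤ 0 throughout, so the area is a single integral of |2*sin(x) - 4|.
∫[0,pi] (2*sin(x) - 4) dx = 4 - 4*pi; the area of that piece is -4 + 4*pi.

-4 + 4*pi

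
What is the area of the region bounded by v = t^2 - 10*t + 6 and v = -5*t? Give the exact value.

Set the curves equal: t^2 - 10*t + 6 = -5*t, so t^2 - 5*t + 6 = 0, which factors as (t - 3)*(t - 2) = 0. The curves meet at t = 2, 3.
On [2, 3], v = -5*t is on top; that piece has area ∫[2,3] (-(t^2 - 5*t + 6)) dt = 1/6.

1/6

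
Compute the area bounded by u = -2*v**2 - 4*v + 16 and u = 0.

72

Both boundary curves give u as a function of v, so integrate with respect to v. Setting them equal: -2*v**2 - 4*v + 16 = 0, i.e. -2*(v - 2)*(v + 4) = 0, so they meet at v = -4, 2.
For v in [-4, 2], u = -2*v**2 - 4*v + 16 is on the right; area = ∫[-4,2] (-2*v**2 - 4*v + 16) dv = 72.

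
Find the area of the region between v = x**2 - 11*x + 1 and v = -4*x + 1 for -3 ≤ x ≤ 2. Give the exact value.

311/6

The difference (x**2 - 11*x + 1) - (-4*x + 1) = x**2 - 7*x changes sign at x = 0 inside [-3, 2], so split the integral there.
∫[-3,0] (x**2 - 7*x) dx = 81/2.
∫[0,2] (x**2 - 7*x) dx = -34/3; the area of that piece is 34/3.
Total area = 81/2 + 34/3 = 311/6.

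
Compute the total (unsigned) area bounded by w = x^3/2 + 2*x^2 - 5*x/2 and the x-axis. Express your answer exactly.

The curve meets the x-axis where x^3/2 + 2*x^2 - 5*x/2 = 0, i.e. x*(x - 1)*(x + 5)/2 = 0, at x = -5, 0, 1.
On [-5, 0] the curve lies above the axis; ∫[-5,0] (x^3/2 + 2*x^2 - 5*x/2) dx = 875/24, giving area 875/24.
On [0, 1] the curve lies below the axis; ∫[0,1] (x^3/2 + 2*x^2 - 5*x/2) dx = -11/24, giving area 11/24.
Total area = 875/24 + 11/24 = 443/12.

443/12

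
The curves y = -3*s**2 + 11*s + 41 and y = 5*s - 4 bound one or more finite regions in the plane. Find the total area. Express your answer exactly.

256

Set the curves equal: -3*s**2 + 11*s + 41 = 5*s - 4, so -3*s**2 + 6*s + 45 = 0, which factors as -3*(s - 5)*(s + 3) = 0. The curves meet at s = -3, 5.
On [-3, 5], y = -3*s**2 + 11*s + 41 is on top; that piece has area ∫[-3,5] (-3*s**2 + 6*s + 45) ds = 256.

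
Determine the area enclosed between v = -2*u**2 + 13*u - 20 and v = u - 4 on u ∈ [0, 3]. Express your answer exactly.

44/3

The difference (-2*u**2 + 13*u - 20) - (u - 4) = -2*u**2 + 12*u - 16 changes sign at u = 2 inside [0, 3], so split the integral there.
∫[0,2] (-2*u**2 + 12*u - 16) du = -40/3; the area of that piece is 40/3.
∫[2,3] (-2*u**2 + 12*u - 16) du = 4/3.
Total area = 40/3 + 4/3 = 44/3.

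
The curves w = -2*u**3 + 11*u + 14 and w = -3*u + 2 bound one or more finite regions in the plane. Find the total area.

131/2

Set the curves equal: -2*u**3 + 11*u + 14 = -3*u + 2, so -2*u**3 + 14*u + 12 = 0, which factors as -2*(u - 3)*(u + 1)*(u + 2) = 0. The curves meet at u = -2, -1, 3.
On [-2, -1], w = -3*u + 2 is on top; that piece has area ∫[-2,-1] (-(-2*u**3 + 14*u + 12)) du = 3/2.
On [-1, 3], w = -2*u**3 + 11*u + 14 is on top; that piece has area ∫[-1,3] (-2*u**3 + 14*u + 12) du = 64.
Total enclosed area = 3/2 + 64 = 131/2.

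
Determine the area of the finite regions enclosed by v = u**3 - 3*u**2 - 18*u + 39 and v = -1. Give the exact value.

999/4

Set the curves equal: u**3 - 3*u**2 - 18*u + 39 = -1, so u**3 - 3*u**2 - 18*u + 40 = 0, which factors as (u - 5)*(u - 2)*(u + 4) = 0. The curves meet at u = -4, 2, 5.
On [-4, 2], v = u**3 - 3*u**2 - 18*u + 39 is on top; that piece has area ∫[-4,2] (u**3 - 3*u**2 - 18*u + 40) du = 216.
On [2, 5], v = -1 is on top; that piece has area ∫[2,5] (-(u**3 - 3*u**2 - 18*u + 40)) du = 135/4.
Total enclosed area = 216 + 135/4 = 999/4.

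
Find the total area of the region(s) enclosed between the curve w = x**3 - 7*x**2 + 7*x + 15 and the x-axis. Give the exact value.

The curve meets the x-axis where x**3 - 7*x**2 + 7*x + 15 = 0, i.e. (x - 5)*(x - 3)*(x + 1) = 0, at x = -1, 3, 5.
On [-1, 3] the curve lies above the axis; ∫[-1,3] (x**3 - 7*x**2 + 7*x + 15) dx = 128/3, giving area 128/3.
On [3, 5] the curve lies below the axis; ∫[3,5] (x**3 - 7*x**2 + 7*x + 15) dx = -20/3, giving area 20/3.
Total area = 128/3 + 20/3 = 148/3.

148/3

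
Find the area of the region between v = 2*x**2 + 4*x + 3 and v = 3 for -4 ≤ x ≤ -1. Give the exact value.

The difference (2*x**2 + 4*x + 3) - (3) = 2*x**2 + 4*x changes sign at x = -2 inside [-4, -1], so split the integral there.
∫[-4,-2] (2*x**2 + 4*x) dx = 40/3.
∫[-2,-1] (2*x**2 + 4*x) dx = -4/3; the area of that piece is 4/3.
Total area = 40/3 + 4/3 = 44/3.

44/3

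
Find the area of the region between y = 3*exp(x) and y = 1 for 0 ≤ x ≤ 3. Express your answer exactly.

On [0, 3], (3*exp(x)) - (1) = 3*exp(x) - 1 is ≥ 0 throughout, so the area is a single integral of |3*exp(x) - 1|.
∫[0,3] (3*exp(x) - 1) dx = -6 + 3*exp(3).

-6 + 3*exp(3)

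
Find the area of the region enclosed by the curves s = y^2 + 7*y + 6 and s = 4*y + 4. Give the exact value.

1/6

Both boundary curves give s as a function of y, so integrate with respect to y. Setting them equal: y^2 + 3*y + 2 = 0, i.e. (y + 1)*(y + 2) = 0, so they meet at y = -2, -1.
For y in [-2, -1], s = y^2 + 7*y + 6 is on the left; area = ∫[-2,-1] (-(y^2 + 3*y + 2)) dy = 1/6.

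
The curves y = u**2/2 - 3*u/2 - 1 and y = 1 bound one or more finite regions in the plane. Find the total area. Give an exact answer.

125/12

Set the curves equal: u**2/2 - 3*u/2 - 1 = 1, so u**2/2 - 3*u/2 - 2 = 0, which factors as (u - 4)*(u + 1)/2 = 0. The curves meet at u = -1, 4.
On [-1, 4], y = 1 is on top; that piece has area ∫[-1,4] (-(u**2/2 - 3*u/2 - 2)) du = 125/12.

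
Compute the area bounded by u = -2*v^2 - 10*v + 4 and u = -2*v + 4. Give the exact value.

64/3

Both boundary curves give u as a function of v, so integrate with respect to v. Setting them equal: -2*v^2 - 8*v = 0, i.e. -2*v*(v + 4) = 0, so they meet at v = -4, 0.
For v in [-4, 0], u = -2*v^2 - 10*v + 4 is on the right; area = ∫[-4,0] (-2*v^2 - 8*v) dv = 64/3.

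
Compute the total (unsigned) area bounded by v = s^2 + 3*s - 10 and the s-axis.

343/6

The curve meets the s-axis where s^2 + 3*s - 10 = 0, i.e. (s - 2)*(s + 5) = 0, at s = -5, 2.
On [-5, 2] the curve lies below the axis; ∫[-5,2] (s^2 + 3*s - 10) ds = -343/6, giving area 343/6.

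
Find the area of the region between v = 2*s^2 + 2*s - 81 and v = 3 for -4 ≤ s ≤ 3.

1603/3

On [-4, 3], (2*s^2 + 2*s - 81) - (3) = 2*s^2 + 2*s - 84 is ≤ 0 throughout, so the area is a single integral of |2*s^2 + 2*s - 84|.
∫[-4,3] (2*s^2 + 2*s - 84) ds = -1603/3; the area of that piece is 1603/3.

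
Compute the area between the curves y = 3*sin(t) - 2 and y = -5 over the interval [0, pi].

6 + 3*pi

On [0, pi], (3*sin(t) - 2) - (-5) = 3*sin(t) + 3 is ≥ 0 throughout, so the area is a single integral of |3*sin(t) + 3|.
∫[0,pi] (3*sin(t) + 3) dt = 6 + 3*pi.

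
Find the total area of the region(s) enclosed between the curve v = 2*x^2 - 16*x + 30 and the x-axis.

8/3

The curve meets the x-axis where 2*x^2 - 16*x + 30 = 0, i.e. 2*(x - 5)*(x - 3) = 0, at x = 3, 5.
On [3, 5] the curve lies below the axis; ∫[3,5] (2*x^2 - 16*x + 30) dx = -8/3, giving area 8/3.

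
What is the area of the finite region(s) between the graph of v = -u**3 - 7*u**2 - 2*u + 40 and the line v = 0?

The curve meets the u-axis where -u**3 - 7*u**2 - 2*u + 40 = 0, i.e. -(u - 2)*(u + 4)*(u + 5) = 0, at u = -5, -4, 2.
On [-5, -4] the curve lies below the axis; ∫[-5,-4] (-u**3 - 7*u**2 - 2*u + 40) du = -13/12, giving area 13/12.
On [-4, 2] the curve lies above the axis; ∫[-4,2] (-u**3 - 7*u**2 - 2*u + 40) du = 144, giving area 144.
Total area = 13/12 + 144 = 1741/12.

1741/12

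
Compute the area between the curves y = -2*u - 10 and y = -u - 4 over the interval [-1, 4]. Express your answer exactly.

On [-1, 4], (-2*u - 10) - (-u - 4) = -u - 6 is ≤ 0 throughout, so the area is a single integral of |-u - 6|.
∫[-1,4] (-u - 6) du = -75/2; the area of that piece is 75/2.

75/2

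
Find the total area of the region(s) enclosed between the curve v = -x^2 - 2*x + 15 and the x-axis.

The curve meets the x-axis where -x^2 - 2*x + 15 = 0, i.e. -(x - 3)*(x + 5) = 0, at x = -5, 3.
On [-5, 3] the curve lies above the axis; ∫[-5,3] (-x^2 - 2*x + 15) dx = 256/3, giving area 256/3.

256/3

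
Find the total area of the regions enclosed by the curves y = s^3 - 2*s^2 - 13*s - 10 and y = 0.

1741/12

Set the curves equal: s^3 - 2*s^2 - 13*s - 10 = 0, so s^3 - 2*s^2 - 13*s - 10 = 0, which factors as (s - 5)*(s + 1)*(s + 2) = 0. The curves meet at s = -2, -1, 5.
On [-2, -1], y = s^3 - 2*s^2 - 13*s - 10 is on top; that piece has area ∫[-2,-1] (s^3 - 2*s^2 - 13*s - 10) ds = 13/12.
On [-1, 5], y = 0 is on top; that piece has area ∫[-1,5] (-(s^3 - 2*s^2 - 13*s - 10)) ds = 144.
Total enclosed area = 13/12 + 144 = 1741/12.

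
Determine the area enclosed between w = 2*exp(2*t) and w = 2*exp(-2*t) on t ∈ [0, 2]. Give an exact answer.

On [0, 2], (2*exp(2*t)) - (2*exp(-2*t)) = 2*exp(2*t) - 2*exp(-2*t) is ≥ 0 throughout, so the area is a single integral of |2*exp(2*t) - 2*exp(-2*t)|.
∫[0,2] (2*exp(2*t) - 2*exp(-2*t)) dt = -2 + exp(-4) + exp(4).

-2 + exp(-4) + exp(4)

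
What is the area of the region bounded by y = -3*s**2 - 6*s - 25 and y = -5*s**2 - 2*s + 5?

Set the curves equal: -3*s**2 - 6*s - 25 = -5*s**2 - 2*s + 5, so 2*s**2 - 4*s - 30 = 0, which factors as 2*(s - 5)*(s + 3) = 0. The curves meet at s = -3, 5.
On [-3, 5], y = -5*s**2 - 2*s + 5 is on top; that piece has area ∫[-3,5] (-(2*s**2 - 4*s - 30)) ds = 512/3.

512/3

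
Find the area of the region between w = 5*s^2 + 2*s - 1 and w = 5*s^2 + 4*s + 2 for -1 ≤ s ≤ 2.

12

On [-1, 2], (5*s^2 + 2*s - 1) - (5*s^2 + 4*s + 2) = -2*s - 3 is ≤ 0 throughout, so the area is a single integral of |-2*s - 3|.
∫[-1,2] (-2*s - 3) ds = -12; the area of that piece is 12.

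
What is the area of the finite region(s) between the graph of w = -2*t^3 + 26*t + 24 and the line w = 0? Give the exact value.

407/2

The curve meets the t-axis where -2*t^3 + 26*t + 24 = 0, i.e. -2*(t - 4)*(t + 1)*(t + 3) = 0, at t = -3, -1, 4.
On [-3, -1] the curve lies below the axis; ∫[-3,-1] (-2*t^3 + 26*t + 24) dt = -16, giving area 16.
On [-1, 4] the curve lies above the axis; ∫[-1,4] (-2*t^3 + 26*t + 24) dt = 375/2, giving area 375/2.
Total area = 16 + 375/2 = 407/2.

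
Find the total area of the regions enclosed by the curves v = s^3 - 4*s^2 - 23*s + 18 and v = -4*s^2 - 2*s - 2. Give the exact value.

999/4

Set the curves equal: s^3 - 4*s^2 - 23*s + 18 = -4*s^2 - 2*s - 2, so s^3 - 21*s + 20 = 0, which factors as (s - 4)*(s - 1)*(s + 5) = 0. The curves meet at s = -5, 1, 4.
On [-5, 1], v = s^3 - 4*s^2 - 23*s + 18 is on top; that piece has area ∫[-5,1] (s^3 - 21*s + 20) ds = 216.
On [1, 4], v = -4*s^2 - 2*s - 2 is on top; that piece has area ∫[1,4] (-(s^3 - 21*s + 20)) ds = 135/4.
Total enclosed area = 216 + 135/4 = 999/4.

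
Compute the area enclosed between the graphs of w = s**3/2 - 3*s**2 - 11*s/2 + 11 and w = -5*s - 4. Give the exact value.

407/8

Set the curves equal: s**3/2 - 3*s**2 - 11*s/2 + 11 = -5*s - 4, so s**3/2 - 3*s**2 - s/2 + 15 = 0, which factors as (s - 5)*(s - 3)*(s + 2)/2 = 0. The curves meet at s = -2, 3, 5.
On [-2, 3], w = s**3/2 - 3*s**2 - 11*s/2 + 11 is on top; that piece has area ∫[-2,3] (s**3/2 - 3*s**2 - s/2 + 15) ds = 375/8.
On [3, 5], w = -5*s - 4 is on top; that piece has area ∫[3,5] (-(s**3/2 - 3*s**2 - s/2 + 15)) ds = 4.
Total enclosed area = 375/8 + 4 = 407/8.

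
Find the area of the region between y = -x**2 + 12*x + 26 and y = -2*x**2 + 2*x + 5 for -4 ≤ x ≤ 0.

86/3

The difference (-x**2 + 12*x + 26) - (-2*x**2 + 2*x + 5) = x**2 + 10*x + 21 changes sign at x = -3 inside [-4, 0], so split the integral there.
∫[-4,-3] (x**2 + 10*x + 21) dx = -5/3; the area of that piece is 5/3.
∫[-3,0] (x**2 + 10*x + 21) dx = 27.
Total area = 5/3 + 27 = 86/3.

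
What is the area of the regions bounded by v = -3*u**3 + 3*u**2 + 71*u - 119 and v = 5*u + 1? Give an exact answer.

3901/4

Set the curves equal: -3*u**3 + 3*u**2 + 71*u - 119 = 5*u + 1, so -3*u**3 + 3*u**2 + 66*u - 120 = 0, which factors as -3*(u - 4)*(u - 2)*(u + 5) = 0. The curves meet at u = -5, 2, 4.
On [-5, 2], v = 5*u + 1 is on top; that piece has area ∫[-5,2] (-(-3*u**3 + 3*u**2 + 66*u - 120)) du = 3773/4.
On [2, 4], v = -3*u**3 + 3*u**2 + 71*u - 119 is on top; that piece has area ∫[2,4] (-3*u**3 + 3*u**2 + 66*u - 120) du = 32.
Total enclosed area = 3773/4 + 32 = 3901/4.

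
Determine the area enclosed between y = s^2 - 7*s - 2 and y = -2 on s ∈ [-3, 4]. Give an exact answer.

451/6

The difference (s^2 - 7*s - 2) - (-2) = s^2 - 7*s changes sign at s = 0 inside [-3, 4], so split the integral there.
∫[-3,0] (s^2 - 7*s) ds = 81/2.
∫[0,4] (s^2 - 7*s) ds = -104/3; the area of that piece is 104/3.
Total area = 81/2 + 104/3 = 451/6.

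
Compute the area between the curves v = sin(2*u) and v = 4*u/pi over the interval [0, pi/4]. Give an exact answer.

On [0, pi/4], (sin(2*u)) - (4*u/pi) = -4*u/pi + sin(2*u) is ≥ 0 throughout, so the area is a single integral of |-4*u/pi + sin(2*u)|.
∫[0,pi/4] (-4*u/pi + sin(2*u)) du = 1/2 - pi/8.

1/2 - pi/8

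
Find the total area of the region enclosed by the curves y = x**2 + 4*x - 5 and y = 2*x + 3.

36

Set the curves equal: x**2 + 4*x - 5 = 2*x + 3, so x**2 + 2*x - 8 = 0, which factors as (x - 2)*(x + 4) = 0. The curves meet at x = -4, 2.
On [-4, 2], y = 2*x + 3 is on top; that piece has area ∫[-4,2] (-(x**2 + 2*x - 8)) dx = 36.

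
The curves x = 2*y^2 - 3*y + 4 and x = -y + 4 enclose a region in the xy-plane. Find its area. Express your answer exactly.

1/3

Both boundary curves give x as a function of y, so integrate with respect to y. Setting them equal: 2*y^2 - 2*y = 0, i.e. 2*y*(y - 1) = 0, so they meet at y = 0, 1.
For y in [0, 1], x = 2*y^2 - 3*y + 4 is on the left; area = ∫[0,1] (-(2*y^2 - 2*y)) dy = 1/3.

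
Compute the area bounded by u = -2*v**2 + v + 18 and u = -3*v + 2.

72

Both boundary curves give u as a function of v, so integrate with respect to v. Setting them equal: -2*v**2 + 4*v + 16 = 0, i.e. -2*(v - 4)*(v + 2) = 0, so they meet at v = -2, 4.
For v in [-2, 4], u = -2*v**2 + v + 18 is on the right; area = ∫[-2,4] (-2*v**2 + 4*v + 16) dv = 72.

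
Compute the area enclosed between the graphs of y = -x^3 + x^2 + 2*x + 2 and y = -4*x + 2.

Set the curves equal: -x^3 + x^2 + 2*x + 2 = -4*x + 2, so -x^3 + x^2 + 6*x = 0, which factors as -x*(x - 3)*(x + 2) = 0. The curves meet at x = -2, 0, 3.
On [-2, 0], y = -4*x + 2 is on top; that piece has area ∫[-2,0] (-(-x^3 + x^2 + 6*x)) dx = 16/3.
On [0, 3], y = -x^3 + x^2 + 2*x + 2 is on top; that piece has area ∫[0,3] (-x^3 + x^2 + 6*x) dx = 63/4.
Total enclosed area = 16/3 + 63/4 = 253/12.

253/12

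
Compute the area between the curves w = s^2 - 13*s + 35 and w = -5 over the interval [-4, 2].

342

On [-4, 2], (s^2 - 13*s + 35) - (-5) = s^2 - 13*s + 40 is ≥ 0 throughout, so the area is a single integral of |s^2 - 13*s + 40|.
∫[-4,2] (s^2 - 13*s + 40) ds = 342.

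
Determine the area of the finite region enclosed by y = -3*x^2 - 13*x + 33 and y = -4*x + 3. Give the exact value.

Set the curves equal: -3*x^2 - 13*x + 33 = -4*x + 3, so -3*x^2 - 9*x + 30 = 0, which factors as -3*(x - 2)*(x + 5) = 0. The curves meet at x = -5, 2.
On [-5, 2], y = -3*x^2 - 13*x + 33 is on top; that piece has area ∫[-5,2] (-3*x^2 - 9*x + 30) dx = 343/2.

343/2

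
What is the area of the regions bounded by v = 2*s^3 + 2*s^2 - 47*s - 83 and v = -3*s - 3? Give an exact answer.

3901/6

Set the curves equal: 2*s^3 + 2*s^2 - 47*s - 83 = -3*s - 3, so 2*s^3 + 2*s^2 - 44*s - 80 = 0, which factors as 2*(s - 5)*(s + 2)*(s + 4) = 0. The curves meet at s = -4, -2, 5.
On [-4, -2], v = 2*s^3 + 2*s^2 - 47*s - 83 is on top; that piece has area ∫[-4,-2] (2*s^3 + 2*s^2 - 44*s - 80) ds = 64/3.
On [-2, 5], v = -3*s - 3 is on top; that piece has area ∫[-2,5] (-(2*s^3 + 2*s^2 - 44*s - 80)) ds = 3773/6.
Total enclosed area = 64/3 + 3773/6 = 3901/6.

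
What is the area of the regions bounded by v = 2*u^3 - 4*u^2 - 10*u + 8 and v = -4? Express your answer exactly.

253/6

Set the curves equal: 2*u^3 - 4*u^2 - 10*u + 8 = -4, so 2*u^3 - 4*u^2 - 10*u + 12 = 0, which factors as 2*(u - 3)*(u - 1)*(u + 2) = 0. The curves meet at u = -2, 1, 3.
On [-2, 1], v = 2*u^3 - 4*u^2 - 10*u + 8 is on top; that piece has area ∫[-2,1] (2*u^3 - 4*u^2 - 10*u + 12) du = 63/2.
On [1, 3], v = -4 is on top; that piece has area ∫[1,3] (-(2*u^3 - 4*u^2 - 10*u + 12)) du = 32/3.
Total enclosed area = 63/2 + 32/3 = 253/6.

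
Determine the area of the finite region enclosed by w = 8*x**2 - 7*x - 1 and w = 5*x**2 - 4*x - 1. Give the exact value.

Set the curves equal: 8*x**2 - 7*x - 1 = 5*x**2 - 4*x - 1, so 3*x**2 - 3*x = 0, which factors as 3*x*(x - 1) = 0. The curves meet at x = 0, 1.
On [0, 1], w = 5*x**2 - 4*x - 1 is on top; that piece has area ∫[0,1] (-(3*x**2 - 3*x)) dx = 1/2.

1/2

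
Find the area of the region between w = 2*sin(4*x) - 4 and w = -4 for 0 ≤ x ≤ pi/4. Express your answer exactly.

On [0, pi/4], (2*sin(4*x) - 4) - (-4) = 2*sin(4*x) is ≥ 0 throughout, so the area is a single integral of |2*sin(4*x)|.
∫[0,pi/4] (2*sin(4*x)) dx = 1.

1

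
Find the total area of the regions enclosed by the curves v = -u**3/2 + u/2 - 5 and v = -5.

Set the curves equal: -u**3/2 + u/2 - 5 = -5, so -u**3/2 + u/2 = 0, which factors as -u*(u - 1)*(u + 1)/2 = 0. The curves meet at u = -1, 0, 1.
On [-1, 0], v = -5 is on top; that piece has area ∫[-1,0] (-(-u**3/2 + u/2)) du = 1/8.
On [0, 1], v = -u**3/2 + u/2 - 5 is on top; that piece has area ∫[0,1] (-u**3/2 + u/2) du = 1/8.
Total enclosed area = 1/8 + 1/8 = 1/4.

1/4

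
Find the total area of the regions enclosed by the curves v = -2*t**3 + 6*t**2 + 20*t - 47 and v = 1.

407/2

Set the curves equal: -2*t**3 + 6*t**2 + 20*t - 47 = 1, so -2*t**3 + 6*t**2 + 20*t - 48 = 0, which factors as -2*(t - 4)*(t - 2)*(t + 3) = 0. The curves meet at t = -3, 2, 4.
On [-3, 2], v = 1 is on top; that piece has area ∫[-3,2] (-(-2*t**3 + 6*t**2 + 20*t - 48)) dt = 375/2.
On [2, 4], v = -2*t**3 + 6*t**2 + 20*t - 47 is on top; that piece has area ∫[2,4] (-2*t**3 + 6*t**2 + 20*t - 48) dt = 16.
Total enclosed area = 375/2 + 16 = 407/2.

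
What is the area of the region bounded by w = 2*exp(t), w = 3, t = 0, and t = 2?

-10 - 6*log(2) + 6*log(3) + 2*exp(2)

The difference (2*exp(t)) - (3) = 2*exp(t) - 3 changes sign at t = log(3/2) inside [0, 2], so split the integral there.
∫[0,log(3/2)] (2*exp(t) - 3) dt = log(8/27) + 1; the area of that piece is -1 + log(27/8).
∫[log(3/2),2] (2*exp(t) - 3) dt = -9 - 3*log(2) + 3*log(3) + 2*exp(2).
Total area = (-1 + log(27/8)) + (-9 - 3*log(2) + 3*log(3) + 2*exp(2)) = -10 - 6*log(2) + 6*log(3) + 2*exp(2).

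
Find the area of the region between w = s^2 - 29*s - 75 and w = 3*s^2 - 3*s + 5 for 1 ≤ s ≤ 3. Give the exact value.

On [1, 3], (s^2 - 29*s - 75) - (3*s^2 - 3*s + 5) = -2*s^2 - 26*s - 80 is ≤ 0 throughout, so the area is a single integral of |-2*s^2 - 26*s - 80|.
∫[1,3] (-2*s^2 - 26*s - 80) ds = -844/3; the area of that piece is 844/3.

844/3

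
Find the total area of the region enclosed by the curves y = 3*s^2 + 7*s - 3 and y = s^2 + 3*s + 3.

Set the curves equal: 3*s^2 + 7*s - 3 = s^2 + 3*s + 3, so 2*s^2 + 4*s - 6 = 0, which factors as 2*(s - 1)*(s + 3) = 0. The curves meet at s = -3, 1.
On [-3, 1], y = s^2 + 3*s + 3 is on top; that piece has area ∫[-3,1] (-(2*s^2 + 4*s - 6)) ds = 64/3.

64/3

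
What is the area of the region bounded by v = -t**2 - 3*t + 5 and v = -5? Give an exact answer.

Set the curves equal: -t**2 - 3*t + 5 = -5, so -t**2 - 3*t + 10 = 0, which factors as -(t - 2)*(t + 5) = 0. The curves meet at t = -5, 2.
On [-5, 2], v = -t**2 - 3*t + 5 is on top; that piece has area ∫[-5,2] (-t**2 - 3*t + 10) dt = 343/6.

343/6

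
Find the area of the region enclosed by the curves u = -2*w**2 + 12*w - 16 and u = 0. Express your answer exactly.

8/3

Both boundary curves give u as a function of w, so integrate with respect to w. Setting them equal: -2*w**2 + 12*w - 16 = 0, i.e. -2*(w - 4)*(w - 2) = 0, so they meet at w = 2, 4.
For w in [2, 4], u = -2*w**2 + 12*w - 16 is on the right; area = ∫[2,4] (-2*w**2 + 12*w - 16) dw = 8/3.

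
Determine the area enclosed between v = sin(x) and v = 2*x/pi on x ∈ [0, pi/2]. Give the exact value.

1 - pi/4

On [0, pi/2], (sin(x)) - (2*x/pi) = -2*x/pi + sin(x) is ≥ 0 throughout, so the area is a single integral of |-2*x/pi + sin(x)|.
∫[0,pi/2] (-2*x/pi + sin(x)) dx = 1 - pi/4.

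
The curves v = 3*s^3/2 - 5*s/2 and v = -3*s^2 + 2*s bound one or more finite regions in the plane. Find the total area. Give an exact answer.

71/4

Set the curves equal: 3*s^3/2 - 5*s/2 = -3*s^2 + 2*s, so 3*s^3/2 + 3*s^2 - 9*s/2 = 0, which factors as 3*s*(s - 1)*(s + 3)/2 = 0. The curves meet at s = -3, 0, 1.
On [-3, 0], v = 3*s^3/2 - 5*s/2 is on top; that piece has area ∫[-3,0] (3*s^3/2 + 3*s^2 - 9*s/2) ds = 135/8.
On [0, 1], v = -3*s^2 + 2*s is on top; that piece has area ∫[0,1] (-(3*s^3/2 + 3*s^2 - 9*s/2)) ds = 7/8.
Total enclosed area = 135/8 + 7/8 = 71/4.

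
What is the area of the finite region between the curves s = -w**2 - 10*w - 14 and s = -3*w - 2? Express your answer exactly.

1/6

Both boundary curves give s as a function of w, so integrate with respect to w. Setting them equal: -w**2 - 7*w - 12 = 0, i.e. -(w + 3)*(w + 4) = 0, so they meet at w = -4, -3.
For w in [-4, -3], s = -w**2 - 10*w - 14 is on the right; area = ∫[-4,-3] (-w**2 - 7*w - 12) dw = 1/6.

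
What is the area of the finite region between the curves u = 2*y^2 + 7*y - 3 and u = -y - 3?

Both boundary curves give u as a function of y, so integrate with respect to y. Setting them equal: 2*y^2 + 8*y = 0, i.e. 2*y*(y + 4) = 0, so they meet at y = -4, 0.
For y in [-4, 0], u = 2*y^2 + 7*y - 3 is on the left; area = ∫[-4,0] (-(2*y^2 + 8*y)) dy = 64/3.

64/3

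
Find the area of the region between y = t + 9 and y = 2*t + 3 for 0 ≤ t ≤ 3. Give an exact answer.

On [0, 3], (t + 9) - (2*t + 3) = -t + 6 is ≥ 0 throughout, so the area is a single integral of |-t + 6|.
∫[0,3] (-t + 6) dt = 27/2.

27/2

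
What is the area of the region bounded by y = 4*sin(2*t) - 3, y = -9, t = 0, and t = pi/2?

4 + 3*pi

On [0, pi/2], (4*sin(2*t) - 3) - (-9) = 4*sin(2*t) + 6 is ≥ 0 throughout, so the area is a single integral of |4*sin(2*t) + 6|.
∫[0,pi/2] (4*sin(2*t) + 6) dt = 4 + 3*pi.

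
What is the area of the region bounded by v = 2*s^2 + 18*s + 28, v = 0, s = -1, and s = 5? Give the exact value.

On [-1, 5], (2*s^2 + 18*s + 28) - (0) = 2*s^2 + 18*s + 28 is ≥ 0 throughout, so the area is a single integral of |2*s^2 + 18*s + 28|.
∫[-1,5] (2*s^2 + 18*s + 28) ds = 468.

468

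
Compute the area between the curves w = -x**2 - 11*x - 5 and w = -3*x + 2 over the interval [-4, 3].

The difference (-x**2 - 11*x - 5) - (-3*x + 2) = -x**2 - 8*x - 7 changes sign at x = -1 inside [-4, 3], so split the integral there.
∫[-4,-1] (-x**2 - 8*x - 7) dx = 18.
∫[-1,3] (-x**2 - 8*x - 7) dx = -208/3; the area of that piece is 208/3.
Total area = 18 + 208/3 = 262/3.

262/3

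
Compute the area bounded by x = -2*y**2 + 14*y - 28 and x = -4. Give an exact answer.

Both boundary curves give x as a function of y, so integrate with respect to y. Setting them equal: -2*y**2 + 14*y - 24 = 0, i.e. -2*(y - 4)*(y - 3) = 0, so they meet at y = 3, 4.
For y in [3, 4], x = -2*y**2 + 14*y - 28 is on the right; area = ∫[3,4] (-2*y**2 + 14*y - 24) dy = 1/3.

1/3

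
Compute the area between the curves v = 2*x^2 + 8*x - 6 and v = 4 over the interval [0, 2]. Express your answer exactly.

12

The difference (2*x^2 + 8*x - 6) - (4) = 2*x^2 + 8*x - 10 changes sign at x = 1 inside [0, 2], so split the integral there.
∫[0,1] (2*x^2 + 8*x - 10) dx = -16/3; the area of that piece is 16/3.
∫[1,2] (2*x^2 + 8*x - 10) dx = 20/3.
Total area = 16/3 + 20/3 = 12.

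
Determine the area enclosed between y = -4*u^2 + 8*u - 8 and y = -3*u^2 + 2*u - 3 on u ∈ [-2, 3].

The difference (-4*u^2 + 8*u - 8) - (-3*u^2 + 2*u - 3) = -u^2 + 6*u - 5 changes sign at u = 1 inside [-2, 3], so split the integral there.
∫[-2,1] (-u^2 + 6*u - 5) du = -27; the area of that piece is 27.
∫[1,3] (-u^2 + 6*u - 5) du = 16/3.
Total area = 27 + 16/3 = 97/3.

97/3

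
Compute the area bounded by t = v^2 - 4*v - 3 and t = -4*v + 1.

32/3

Both boundary curves give t as a function of v, so integrate with respect to v. Setting them equal: v^2 - 4 = 0, i.e. (v - 2)*(v + 2) = 0, so they meet at v = -2, 2.
For v in [-2, 2], t = v^2 - 4*v - 3 is on the left; area = ∫[-2,2] (-(v^2 - 4)) dv = 32/3.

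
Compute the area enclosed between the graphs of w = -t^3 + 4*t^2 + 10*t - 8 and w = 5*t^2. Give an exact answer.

443/6

Set the curves equal: -t^3 + 4*t^2 + 10*t - 8 = 5*t^2, so -t^3 - t^2 + 10*t - 8 = 0, which factors as -(t - 2)*(t - 1)*(t + 4) = 0. The curves meet at t = -4, 1, 2.
On [-4, 1], w = 5*t^2 is on top; that piece has area ∫[-4,1] (-(-t^3 - t^2 + 10*t - 8)) dt = 875/12.
On [1, 2], w = -t^3 + 4*t^2 + 10*t - 8 is on top; that piece has area ∫[1,2] (-t^3 - t^2 + 10*t - 8) dt = 11/12.
Total enclosed area = 875/12 + 11/12 = 443/6.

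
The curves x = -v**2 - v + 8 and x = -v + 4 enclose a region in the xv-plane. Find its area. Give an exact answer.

Both boundary curves give x as a function of v, so integrate with respect to v. Setting them equal: -v**2 + 4 = 0, i.e. -(v - 2)*(v + 2) = 0, so they meet at v = -2, 2.
For v in [-2, 2], x = -v**2 - v + 8 is on the right; area = ∫[-2,2] (-v**2 + 4) dv = 32/3.

32/3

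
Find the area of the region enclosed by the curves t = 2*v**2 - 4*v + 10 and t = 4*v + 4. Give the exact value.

8/3

Both boundary curves give t as a function of v, so integrate with respect to v. Setting them equal: 2*v**2 - 8*v + 6 = 0, i.e. 2*(v - 3)*(v - 1) = 0, so they meet at v = 1, 3.
For v in [1, 3], t = 2*v**2 - 4*v + 10 is on the left; area = ∫[1,3] (-(2*v**2 - 8*v + 6)) dv = 8/3.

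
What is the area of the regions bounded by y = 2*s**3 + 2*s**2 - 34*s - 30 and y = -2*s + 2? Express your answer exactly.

Set the curves equal: 2*s**3 + 2*s**2 - 34*s - 30 = -2*s + 2, so 2*s**3 + 2*s**2 - 32*s - 32 = 0, which factors as 2*(s - 4)*(s + 1)*(s + 4) = 0. The curves meet at s = -4, -1, 4.
On [-4, -1], y = 2*s**3 + 2*s**2 - 34*s - 30 is on top; that piece has area ∫[-4,-1] (2*s**3 + 2*s**2 - 32*s - 32) ds = 117/2.
On [-1, 4], y = -2*s + 2 is on top; that piece has area ∫[-1,4] (-(2*s**3 + 2*s**2 - 32*s - 32)) ds = 1375/6.
Total enclosed area = 117/2 + 1375/6 = 863/3.

863/3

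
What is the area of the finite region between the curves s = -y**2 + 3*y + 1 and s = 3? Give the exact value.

1/6

Both boundary curves give s as a function of y, so integrate with respect to y. Setting them equal: -y**2 + 3*y - 2 = 0, i.e. -(y - 2)*(y - 1) = 0, so they meet at y = 1, 2.
For y in [1, 2], s = -y**2 + 3*y + 1 is on the right; area = ∫[1,2] (-y**2 + 3*y - 2) dy = 1/6.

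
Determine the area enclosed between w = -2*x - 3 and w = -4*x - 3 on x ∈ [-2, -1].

3

On [-2, -1], (-2*x - 3) - (-4*x - 3) = 2*x is ≤ 0 throughout, so the area is a single integral of |2*x|.
∫[-2,-1] (2*x) dx = -3; the area of that piece is 3.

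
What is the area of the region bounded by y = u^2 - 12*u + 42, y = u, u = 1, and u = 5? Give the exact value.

160/3

On [1, 5], (u^2 - 12*u + 42) - (u) = u^2 - 13*u + 42 is ≥ 0 throughout, so the area is a single integral of |u^2 - 13*u + 42|.
∫[1,5] (u^2 - 13*u + 42) du = 160/3.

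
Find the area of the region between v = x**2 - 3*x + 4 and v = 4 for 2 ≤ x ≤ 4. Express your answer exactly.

The difference (x**2 - 3*x + 4) - (4) = x**2 - 3*x changes sign at x = 3 inside [2, 4], so split the integral there.
∫[2,3] (x**2 - 3*x) dx = -7/6; the area of that piece is 7/6.
∫[3,4] (x**2 - 3*x) dx = 11/6.
Total area = 7/6 + 11/6 = 3.

3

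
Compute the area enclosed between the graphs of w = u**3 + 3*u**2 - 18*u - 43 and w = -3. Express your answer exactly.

999/4

Set the curves equal: u**3 + 3*u**2 - 18*u - 43 = -3, so u**3 + 3*u**2 - 18*u - 40 = 0, which factors as (u - 4)*(u + 2)*(u + 5) = 0. The curves meet at u = -5, -2, 4.
On [-5, -2], w = u**3 + 3*u**2 - 18*u - 43 is on top; that piece has area ∫[-5,-2] (u**3 + 3*u**2 - 18*u - 40) du = 135/4.
On [-2, 4], w = -3 is on top; that piece has area ∫[-2,4] (-(u**3 + 3*u**2 - 18*u - 40)) du = 216.
Total enclosed area = 135/4 + 216 = 999/4.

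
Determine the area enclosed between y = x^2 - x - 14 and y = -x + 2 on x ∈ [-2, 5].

The difference (x^2 - x - 14) - (-x + 2) = x^2 - 16 changes sign at x = 4 inside [-2, 5], so split the integral there.
∫[-2,4] (x^2 - 16) dx = -72; the area of that piece is 72.
∫[4,5] (x^2 - 16) dx = 13/3.
Total area = 72 + 13/3 = 229/3.

229/3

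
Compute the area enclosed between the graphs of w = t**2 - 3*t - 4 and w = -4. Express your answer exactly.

Set the curves equal: t**2 - 3*t - 4 = -4, so t**2 - 3*t = 0, which factors as t*(t - 3) = 0. The curves meet at t = 0, 3.
On [0, 3], w = -4 is on top; that piece has area ∫[0,3] (-(t**2 - 3*t)) dt = 9/2.

9/2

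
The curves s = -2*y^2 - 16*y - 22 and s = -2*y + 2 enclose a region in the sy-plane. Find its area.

Both boundary curves give s as a function of y, so integrate with respect to y. Setting them equal: -2*y^2 - 14*y - 24 = 0, i.e. -2*(y + 3)*(y + 4) = 0, so they meet at y = -4, -3.
For y in [-4, -3], s = -2*y^2 - 16*y - 22 is on the right; area = ∫[-4,-3] (-2*y^2 - 14*y - 24) dy = 1/3.

1/3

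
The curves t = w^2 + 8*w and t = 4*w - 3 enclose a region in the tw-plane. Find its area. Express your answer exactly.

Both boundary curves give t as a function of w, so integrate with respect to w. Setting them equal: w^2 + 4*w + 3 = 0, i.e. (w + 1)*(w + 3) = 0, so they meet at w = -3, -1.
For w in [-3, -1], t = w^2 + 8*w is on the left; area = ∫[-3,-1] (-(w^2 + 4*w + 3)) dw = 4/3.

4/3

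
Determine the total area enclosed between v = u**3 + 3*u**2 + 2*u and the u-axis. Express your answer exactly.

1/2

The curve meets the u-axis where u**3 + 3*u**2 + 2*u = 0, i.e. u*(u + 1)*(u + 2) = 0, at u = -2, -1, 0.
On [-2, -1] the curve lies above the axis; ∫[-2,-1] (u**3 + 3*u**2 + 2*u) du = 1/4, giving area 1/4.
On [-1, 0] the curve lies below the axis; ∫[-1,0] (u**3 + 3*u**2 + 2*u) du = -1/4, giving area 1/4.
Total area = 1/4 + 1/4 = 1/2.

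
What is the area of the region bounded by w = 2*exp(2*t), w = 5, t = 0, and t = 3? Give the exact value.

-19 - 11*log(2)/2 + log(10)/2 + 9*log(5)/2 + exp(6)

The difference (2*exp(2*t)) - (5) = 2*exp(2*t) - 5 changes sign at t = -log(2)/2 + log(5)/2 inside [0, 3], so split the integral there.
∫[0,-log(2)/2 + log(5)/2] (2*exp(2*t) - 5) dt = log(4*sqrt(10)/125) + 3/2; the area of that piece is -3/2 + log(25*sqrt(10)/8).
∫[-log(2)/2 + log(5)/2,3] (2*exp(2*t) - 5) dt = -35/2 - 5*log(2)/2 + 5*log(5)/2 + exp(6).
Total area = (-3/2 + log(25*sqrt(10)/8)) + (-35/2 - 5*log(2)/2 + 5*log(5)/2 + exp(6)) = -19 - 11*log(2)/2 + log(10)/2 + 9*log(5)/2 + exp(6).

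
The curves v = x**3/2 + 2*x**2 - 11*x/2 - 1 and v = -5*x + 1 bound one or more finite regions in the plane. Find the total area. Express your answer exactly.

Set the curves equal: x**3/2 + 2*x**2 - 11*x/2 - 1 = -5*x + 1, so x**3/2 + 2*x**2 - x/2 - 2 = 0, which factors as (x - 1)*(x + 1)*(x + 4)/2 = 0. The curves meet at x = -4, -1, 1.
On [-4, -1], v = x**3/2 + 2*x**2 - 11*x/2 - 1 is on top; that piece has area ∫[-4,-1] (x**3/2 + 2*x**2 - x/2 - 2) dx = 63/8.
On [-1, 1], v = -5*x + 1 is on top; that piece has area ∫[-1,1] (-(x**3/2 + 2*x**2 - x/2 - 2)) dx = 8/3.
Total enclosed area = 63/8 + 8/3 = 253/24.

253/24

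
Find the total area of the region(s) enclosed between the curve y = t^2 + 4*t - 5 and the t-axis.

The curve meets the t-axis where t^2 + 4*t - 5 = 0, i.e. (t - 1)*(t + 5) = 0, at t = -5, 1.
On [-5, 1] the curve lies below the axis; ∫[-5,1] (t^2 + 4*t - 5) dt = -36, giving area 36.

36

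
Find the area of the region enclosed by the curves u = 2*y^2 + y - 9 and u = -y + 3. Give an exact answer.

125/3

Both boundary curves give u as a function of y, so integrate with respect to y. Setting them equal: 2*y^2 + 2*y - 12 = 0, i.e. 2*(y - 2)*(y + 3) = 0, so they meet at y = -3, 2.
For y in [-3, 2], u = 2*y^2 + y - 9 is on the left; area = ∫[-3,2] (-(2*y^2 + 2*y - 12)) dy = 125/3.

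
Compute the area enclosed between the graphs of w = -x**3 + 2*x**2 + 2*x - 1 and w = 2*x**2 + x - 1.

1/2

Set the curves equal: -x**3 + 2*x**2 + 2*x - 1 = 2*x**2 + x - 1, so -x**3 + x = 0, which factors as -x*(x - 1)*(x + 1) = 0. The curves meet at x = -1, 0, 1.
On [-1, 0], w = 2*x**2 + x - 1 is on top; that piece has area ∫[-1,0] (-(-x**3 + x)) dx = 1/4.
On [0, 1], w = -x**3 + 2*x**2 + 2*x - 1 is on top; that piece has area ∫[0,1] (-x**3 + x) dx = 1/4.
Total enclosed area = 1/4 + 1/4 = 1/2.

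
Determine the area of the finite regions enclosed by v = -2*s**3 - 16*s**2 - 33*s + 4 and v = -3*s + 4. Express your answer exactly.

253/6

Set the curves equal: -2*s**3 - 16*s**2 - 33*s + 4 = -3*s + 4, so -2*s**3 - 16*s**2 - 30*s = 0, which factors as -2*s*(s + 3)*(s + 5) = 0. The curves meet at s = -5, -3, 0.
On [-5, -3], v = -3*s + 4 is on top; that piece has area ∫[-5,-3] (-(-2*s**3 - 16*s**2 - 30*s)) ds = 32/3.
On [-3, 0], v = -2*s**3 - 16*s**2 - 33*s + 4 is on top; that piece has area ∫[-3,0] (-2*s**3 - 16*s**2 - 30*s) ds = 63/2.
Total enclosed area = 32/3 + 63/2 = 253/6.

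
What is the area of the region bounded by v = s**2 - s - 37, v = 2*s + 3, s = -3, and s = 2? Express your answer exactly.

1085/6

On [-3, 2], (s**2 - s - 37) - (2*s + 3) = s**2 - 3*s - 40 is ≤ 0 throughout, so the area is a single integral of |s**2 - 3*s - 40|.
∫[-3,2] (s**2 - 3*s - 40) ds = -1085/6; the area of that piece is 1085/6.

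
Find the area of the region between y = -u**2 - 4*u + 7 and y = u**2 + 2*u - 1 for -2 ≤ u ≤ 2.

98/3

The difference (-u**2 - 4*u + 7) - (u**2 + 2*u - 1) = -2*u**2 - 6*u + 8 changes sign at u = 1 inside [-2, 2], so split the integral there.
∫[-2,1] (-2*u**2 - 6*u + 8) du = 27.
∫[1,2] (-2*u**2 - 6*u + 8) du = -17/3; the area of that piece is 17/3.
Total area = 27 + 17/3 = 98/3.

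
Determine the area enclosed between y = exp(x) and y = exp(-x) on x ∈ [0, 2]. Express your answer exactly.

On [0, 2], (exp(x)) - (exp(-x)) = exp(x) - exp(-x) is ≥ 0 throughout, so the area is a single integral of |exp(x) - exp(-x)|.
∫[0,2] (exp(x) - exp(-x)) dx = -2 + exp(-2) + exp(2).

-2 + exp(-2) + exp(2)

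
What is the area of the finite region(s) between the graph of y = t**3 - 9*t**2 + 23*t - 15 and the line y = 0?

8

The curve meets the t-axis where t**3 - 9*t**2 + 23*t - 15 = 0, i.e. (t - 5)*(t - 3)*(t - 1) = 0, at t = 1, 3, 5.
On [1, 3] the curve lies above the axis; ∫[1,3] (t**3 - 9*t**2 + 23*t - 15) dt = 4, giving area 4.
On [3, 5] the curve lies below the axis; ∫[3,5] (t**3 - 9*t**2 + 23*t - 15) dt = -4, giving area 4.
Total area = 4 + 4 = 8.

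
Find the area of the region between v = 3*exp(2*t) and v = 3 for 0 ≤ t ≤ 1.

On [0, 1], (3*exp(2*t)) - (3) = 3*exp(2*t) - 3 is ≥ 0 throughout, so the area is a single integral of |3*exp(2*t) - 3|.
∫[0,1] (3*exp(2*t) - 3) dt = -9/2 + 3*exp(2)/2.

-9/2 + 3*exp(2)/2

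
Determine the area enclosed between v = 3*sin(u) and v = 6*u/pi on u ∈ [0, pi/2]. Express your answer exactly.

3 - 3*pi/4

On [0, pi/2], (3*sin(u)) - (6*u/pi) = -6*u/pi + 3*sin(u) is ≥ 0 throughout, so the area is a single integral of |-6*u/pi + 3*sin(u)|.
∫[0,pi/2] (-6*u/pi + 3*sin(u)) du = 3 - 3*pi/4.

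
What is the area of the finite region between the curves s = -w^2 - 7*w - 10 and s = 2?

Both boundary curves give s as a function of w, so integrate with respect to w. Setting them equal: -w^2 - 7*w - 12 = 0, i.e. -(w + 3)*(w + 4) = 0, so they meet at w = -4, -3.
For w in [-4, -3], s = -w^2 - 7*w - 10 is on the right; area = ∫[-4,-3] (-w^2 - 7*w - 12) dw = 1/6.

1/6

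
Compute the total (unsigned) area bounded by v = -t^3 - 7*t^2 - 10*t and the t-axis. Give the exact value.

The curve meets the t-axis where -t^3 - 7*t^2 - 10*t = 0, i.e. -t*(t + 2)*(t + 5) = 0, at t = -5, -2, 0.
On [-5, -2] the curve lies below the axis; ∫[-5,-2] (-t^3 - 7*t^2 - 10*t) dt = -63/4, giving area 63/4.
On [-2, 0] the curve lies above the axis; ∫[-2,0] (-t^3 - 7*t^2 - 10*t) dt = 16/3, giving area 16/3.
Total area = 63/4 + 16/3 = 253/12.

253/12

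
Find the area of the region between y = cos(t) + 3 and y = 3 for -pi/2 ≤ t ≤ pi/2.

2

On [-pi/2, pi/2], (cos(t) + 3) - (3) = cos(t) is ≥ 0 throughout, so the area is a single integral of |cos(t)|.
∫[-pi/2,pi/2] (cos(t)) dt = 2.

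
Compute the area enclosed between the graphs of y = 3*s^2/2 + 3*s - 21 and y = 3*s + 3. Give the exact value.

128

Set the curves equal: 3*s^2/2 + 3*s - 21 = 3*s + 3, so 3*s^2/2 - 24 = 0, which factors as 3*(s - 4)*(s + 4)/2 = 0. The curves meet at s = -4, 4.
On [-4, 4], y = 3*s + 3 is on top; that piece has area ∫[-4,4] (-(3*s^2/2 - 24)) ds = 128.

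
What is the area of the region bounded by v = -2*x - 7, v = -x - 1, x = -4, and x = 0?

16

On [-4, 0], (-2*x - 7) - (-x - 1) = -x - 6 is ≤ 0 throughout, so the area is a single integral of |-x - 6|.
∫[-4,0] (-x - 6) dx = -16; the area of that piece is 16.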